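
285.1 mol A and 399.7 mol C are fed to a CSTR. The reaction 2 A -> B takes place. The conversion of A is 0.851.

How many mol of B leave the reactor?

121 mol

A reacted = 0.851 × 285.1 = 242.6 mol; ν_A = −2, so ξ = 242.6/2 = 121.3 mol.
Outlet amounts (n = n₀ + ν ξ):
  A: 285.1 − 2(121.3) = 42.48
  B: 0 + 1(121.3) = 121.3
  C: 399.7 (inert)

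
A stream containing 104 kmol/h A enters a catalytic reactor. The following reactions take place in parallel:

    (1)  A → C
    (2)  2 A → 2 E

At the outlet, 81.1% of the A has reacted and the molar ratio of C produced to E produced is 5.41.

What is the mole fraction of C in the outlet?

0.684

Conversion of A: A consumed = 0.811 × 104 = 84.34 kmol/h = 1ξ₁ + 2ξ₂.
Selectivity: 1ξ₁ / (2ξ₂) = 5.41 → ξ₁ = 10.82 ξ₂.
Substitute: (1·10.82 + 2) ξ₂ = 84.34 → ξ₂ = 6.579 kmol/h, ξ₁ = 71.19 kmol/h.
Outlet amounts (n = n₀ + Σ ν·ξ):
  A: 104 − 1(71.19) − 2(6.579) = 19.66
  C: 0 + 1(71.19) = 71.19
  E: 0 + 2(6.579) = 13.16
Total out = 104 kmol/h; y_C = 71.19 / 104 = 0.6845.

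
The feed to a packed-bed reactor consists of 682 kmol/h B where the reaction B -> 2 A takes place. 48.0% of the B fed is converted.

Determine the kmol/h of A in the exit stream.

655 kmol/h

B reacted = 0.48 × 682 = 327.4 kmol/h; ν_B = −1, so ξ = 327.4/1 = 327.4 kmol/h.
Outlet amounts (n = n₀ + ν ξ):
  B: 682 − 1(327.4) = 354.6
  A: 0 + 2(327.4) = 654.7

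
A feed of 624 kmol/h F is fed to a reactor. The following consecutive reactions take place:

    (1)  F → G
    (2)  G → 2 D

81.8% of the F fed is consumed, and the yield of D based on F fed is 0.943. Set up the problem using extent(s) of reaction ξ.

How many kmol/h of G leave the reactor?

Conversion of F: F consumed = 1ξ₁ = 0.818 × 624 → ξ₁ = 510.4 kmol/h.
Yield of D: 2ξ₂ / 624 = 0.943 → ξ₂ = 294.2 kmol/h.
Outlet amounts (n = n₀ + Σ ν·ξ):
  F: 624 − 1(510.4) = 113.6
  G: 0 + 1(510.4) − 1(294.2) = 216.2
  D: 0 + 2(294.2) = 588.4

216 kmol/h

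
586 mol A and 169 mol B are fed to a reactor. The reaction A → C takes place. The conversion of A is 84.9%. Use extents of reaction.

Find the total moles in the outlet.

755 mol

A reacted = 0.849 × 586 = 497.5 mol; ν_A = −1, so ξ = 497.5/1 = 497.5 mol.
Outlet amounts (n = n₀ + ν ξ):
  A: 586 − 1(497.5) = 88.49
  C: 0 + 1(497.5) = 497.5
  B: 169 (inert)
Total out = 88.49 + 497.5 + 169 = 755 mol.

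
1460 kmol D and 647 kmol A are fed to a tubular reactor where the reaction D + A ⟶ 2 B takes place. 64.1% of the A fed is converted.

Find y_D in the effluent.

A reacted = 0.641 × 647 = 414.7 kmol; ν_A = −1, so ξ = 414.7/1 = 414.7 kmol.
Outlet amounts (n = n₀ + ν ξ):
  D: 1460 − 1(414.7) = 1045
  A: 647 − 1(414.7) = 232.3
  B: 0 + 2(414.7) = 829.5
Total out = 2107 kmol; y_D = 1045 / 2107 = 0.4961.

0.496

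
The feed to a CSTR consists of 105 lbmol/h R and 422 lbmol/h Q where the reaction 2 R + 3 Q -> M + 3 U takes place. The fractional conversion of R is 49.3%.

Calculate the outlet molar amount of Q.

344 lbmol/h

R reacted = 0.493 × 105 = 51.77 lbmol/h; ν_R = −2, so ξ = 51.77/2 = 25.88 lbmol/h.
Outlet amounts (n = n₀ + ν ξ):
  R: 105 − 2(25.88) = 53.23
  Q: 422 − 3(25.88) = 344.4
  M: 0 + 1(25.88) = 25.88
  U: 0 + 3(25.88) = 77.65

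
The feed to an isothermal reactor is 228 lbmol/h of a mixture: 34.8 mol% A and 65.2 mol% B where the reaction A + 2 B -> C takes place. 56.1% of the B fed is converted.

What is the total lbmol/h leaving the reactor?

145 lbmol/h

B reacted = 0.561 × 148.7 = 83.4 lbmol/h; ν_B = −2, so ξ = 83.4/2 = 41.7 lbmol/h.
Outlet amounts (n = n₀ + ν ξ):
  A: 79.34 − 1(41.7) = 37.65
  B: 148.7 − 2(41.7) = 65.26
  C: 0 + 1(41.7) = 41.7
Total out = 37.65 + 65.26 + 41.7 = 144.6 lbmol/h.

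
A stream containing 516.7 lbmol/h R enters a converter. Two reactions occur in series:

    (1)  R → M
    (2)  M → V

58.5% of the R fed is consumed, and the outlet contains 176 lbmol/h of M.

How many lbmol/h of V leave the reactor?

Conversion of R: R consumed = 1ξ₁ = 0.585 × 516.7 → ξ₁ = 302.3 lbmol/h.
M balance: n_M = 0 + 1ξ₁ − 1ξ₂ = 176 → ξ₂ = (1·302.3 − 176)/1 = 126.3 lbmol/h.
Outlet amounts (n = n₀ + Σ ν·ξ):
  R: 516.7 − 1(302.3) = 214.4
  M: 0 + 1(302.3) − 1(126.3) = 176
  V: 0 + 1(126.3) = 126.3

126 lbmol/h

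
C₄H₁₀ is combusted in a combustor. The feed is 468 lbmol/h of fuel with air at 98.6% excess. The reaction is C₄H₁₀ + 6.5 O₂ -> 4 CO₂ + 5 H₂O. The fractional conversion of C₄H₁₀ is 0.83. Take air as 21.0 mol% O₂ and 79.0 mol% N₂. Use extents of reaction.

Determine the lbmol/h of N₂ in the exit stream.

Stoichiometric O₂ = 6.5 × 468 = 3042 lbmol/h; O₂ fed = 3042 × 1.986 = 6041 lbmol/h.
N₂ fed = 6041 × 79/21 = 22730 lbmol/h.
Fuel reacted = 0.83 × 468 → ξ = 388.4 lbmol/h.
Outlet (n = n₀ + ν ξ):
  C₄H₁₀: 468 − 1(388.4) = 79.56
  O₂: 6041 − 6.5(388.4) = 3517
  N₂: 22730 (inert)
  CO₂: 0 + 4(388.4) = 1554
  H₂O: 0 + 5(388.4) = 1942

22700 lbmol/h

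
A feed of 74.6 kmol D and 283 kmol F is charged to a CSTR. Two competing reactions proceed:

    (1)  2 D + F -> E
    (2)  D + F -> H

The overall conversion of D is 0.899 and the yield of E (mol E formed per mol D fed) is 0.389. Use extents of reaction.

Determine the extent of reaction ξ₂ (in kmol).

ξ₂ = 9.03 kmol

Yield of E: 1ξ₁ / 74.6 = 0.389 → ξ₁ = 29.02 kmol.
Conversion of D: 2ξ₁ + 1ξ₂ = 0.899 × 74.6 = 67.07 → ξ₂ = 9.027 kmol.
Outlet amounts (n = n₀ + Σ ν·ξ):
  D: 74.6 − 2(29.02) − 1(9.027) = 7.535
  F: 283 − 1(29.02) − 1(9.027) = 245
  E: 0 + 1(29.02) = 29.02
  H: 0 + 1(9.027) = 9.027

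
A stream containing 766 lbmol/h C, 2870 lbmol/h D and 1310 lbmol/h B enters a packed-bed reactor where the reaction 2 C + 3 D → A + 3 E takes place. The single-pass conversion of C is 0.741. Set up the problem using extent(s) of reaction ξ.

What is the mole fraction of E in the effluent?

0.183

C reacted = 0.741 × 766 = 567.6 lbmol/h; ν_C = −2, so ξ = 567.6/2 = 283.8 lbmol/h.
Outlet amounts (n = n₀ + ν ξ):
  C: 766 − 2(283.8) = 198.4
  D: 2870 − 3(283.8) = 2019
  A: 0 + 1(283.8) = 283.8
  E: 0 + 3(283.8) = 851.4
  B: 1310 (inert)
Total out = 4662 lbmol/h; y_E = 851.4 / 4662 = 0.1826.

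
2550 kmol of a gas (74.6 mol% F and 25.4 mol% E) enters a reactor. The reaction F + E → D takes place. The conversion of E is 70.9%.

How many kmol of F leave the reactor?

1440 kmol

E reacted = 0.709 × 647.7 = 459.2 kmol; ν_E = −1, so ξ = 459.2/1 = 459.2 kmol.
Outlet amounts (n = n₀ + ν ξ):
  F: 1902 − 1(459.2) = 1443
  E: 647.7 − 1(459.2) = 188.5
  D: 0 + 1(459.2) = 459.2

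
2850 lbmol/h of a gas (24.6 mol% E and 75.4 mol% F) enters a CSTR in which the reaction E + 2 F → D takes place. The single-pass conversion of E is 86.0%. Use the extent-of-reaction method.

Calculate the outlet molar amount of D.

E reacted = 0.86 × 701.1 = 602.9 lbmol/h; ν_E = −1, so ξ = 602.9/1 = 602.9 lbmol/h.
Outlet amounts (n = n₀ + ν ξ):
  E: 701.1 − 1(602.9) = 98.15
  F: 2149 − 2(602.9) = 943
  D: 0 + 1(602.9) = 602.9

603 lbmol/h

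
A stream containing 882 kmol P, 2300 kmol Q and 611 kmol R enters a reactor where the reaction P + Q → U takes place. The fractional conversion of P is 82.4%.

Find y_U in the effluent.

P reacted = 0.824 × 882 = 726.8 kmol; ν_P = −1, so ξ = 726.8/1 = 726.8 kmol.
Outlet amounts (n = n₀ + ν ξ):
  P: 882 − 1(726.8) = 155.2
  Q: 2300 − 1(726.8) = 1573
  U: 0 + 1(726.8) = 726.8
  R: 611 (inert)
Total out = 3066 kmol; y_U = 726.8 / 3066 = 0.237.

0.237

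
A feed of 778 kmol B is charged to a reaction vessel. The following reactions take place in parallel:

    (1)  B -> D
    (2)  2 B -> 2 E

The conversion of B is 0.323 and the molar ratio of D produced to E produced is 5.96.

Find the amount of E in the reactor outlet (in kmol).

36.1 kmol

Conversion of B: B consumed = 0.323 × 778 = 251.3 kmol = 1ξ₁ + 2ξ₂.
Selectivity: 1ξ₁ / (2ξ₂) = 5.96 → ξ₁ = 11.92 ξ₂.
Substitute: (1·11.92 + 2) ξ₂ = 251.3 → ξ₂ = 18.05 kmol, ξ₁ = 215.2 kmol.
Outlet amounts (n = n₀ + Σ ν·ξ):
  B: 778 − 1(215.2) − 2(18.05) = 526.7
  D: 0 + 1(215.2) = 215.2
  E: 0 + 2(18.05) = 36.11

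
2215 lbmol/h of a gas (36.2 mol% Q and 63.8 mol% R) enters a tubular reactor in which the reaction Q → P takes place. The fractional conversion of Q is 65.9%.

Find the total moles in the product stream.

2220 lbmol/h

Q reacted = 0.659 × 801.8 = 528.4 lbmol/h; ν_Q = −1, so ξ = 528.4/1 = 528.4 lbmol/h.
Outlet amounts (n = n₀ + ν ξ):
  Q: 801.8 − 1(528.4) = 273.4
  P: 0 + 1(528.4) = 528.4
  R: 1413 (inert)
Total out = 273.4 + 528.4 + 1413 = 2215 lbmol/h.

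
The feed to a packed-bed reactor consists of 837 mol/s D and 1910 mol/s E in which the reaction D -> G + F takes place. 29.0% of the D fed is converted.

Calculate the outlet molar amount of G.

243 mol/s

D reacted = 0.29 × 837 = 242.7 mol/s; ν_D = −1, so ξ = 242.7/1 = 242.7 mol/s.
Outlet amounts (n = n₀ + ν ξ):
  D: 837 − 1(242.7) = 594.3
  G: 0 + 1(242.7) = 242.7
  F: 0 + 1(242.7) = 242.7
  E: 1910 (inert)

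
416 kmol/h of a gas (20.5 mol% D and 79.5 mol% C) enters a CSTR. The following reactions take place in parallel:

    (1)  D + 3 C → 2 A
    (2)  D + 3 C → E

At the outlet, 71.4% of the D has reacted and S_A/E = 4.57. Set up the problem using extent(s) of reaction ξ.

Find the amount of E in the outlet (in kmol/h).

18.5 kmol/h

Conversion of D: D consumed = 0.714 × 85.28 = 60.89 kmol/h = 1ξ₁ + 1ξ₂.
Selectivity: 2ξ₁ / (1ξ₂) = 4.57 → ξ₁ = 2.285 ξ₂.
Substitute: (1·2.285 + 1) ξ₂ = 60.89 → ξ₂ = 18.54 kmol/h, ξ₁ = 42.35 kmol/h.
Outlet amounts (n = n₀ + Σ ν·ξ):
  D: 85.28 − 1(42.35) − 1(18.54) = 24.39
  C: 330.7 − 3(42.35) − 3(18.54) = 148.1
  A: 0 + 2(42.35) = 84.71
  E: 0 + 1(18.54) = 18.54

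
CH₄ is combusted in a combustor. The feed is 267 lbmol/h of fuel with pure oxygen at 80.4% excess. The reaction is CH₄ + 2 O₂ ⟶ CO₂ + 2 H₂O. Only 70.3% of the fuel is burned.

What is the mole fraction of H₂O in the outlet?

0.305

Stoichiometric O₂ = 2 × 267 = 534 lbmol/h; O₂ fed = 534 × 1.804 = 963.3 lbmol/h.
Fuel reacted = 0.703 × 267 → ξ = 187.7 lbmol/h.
Outlet (n = n₀ + ν ξ):
  CH₄: 267 − 1(187.7) = 79.3
  O₂: 963.3 − 2(187.7) = 587.9
  CO₂: 0 + 1(187.7) = 187.7
  H₂O: 0 + 2(187.7) = 375.4
Total out = 1230 lbmol/h; y_H₂O = 375.4 / 1230 = 0.3051.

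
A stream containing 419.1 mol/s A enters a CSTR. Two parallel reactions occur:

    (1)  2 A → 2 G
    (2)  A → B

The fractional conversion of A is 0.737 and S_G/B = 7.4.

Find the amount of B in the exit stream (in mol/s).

Conversion of A: A consumed = 0.737 × 419.1 = 308.9 mol/s = 2ξ₁ + 1ξ₂.
Selectivity: 2ξ₁ / (1ξ₂) = 7.4 → ξ₁ = 3.7 ξ₂.
Substitute: (2·3.7 + 1) ξ₂ = 308.9 → ξ₂ = 36.77 mol/s, ξ₁ = 136.1 mol/s.
Outlet amounts (n = n₀ + Σ ν·ξ):
  A: 419.1 − 2(136.1) − 1(36.77) = 110.2
  G: 0 + 2(136.1) = 272.1
  B: 0 + 1(36.77) = 36.77

36.8 mol/s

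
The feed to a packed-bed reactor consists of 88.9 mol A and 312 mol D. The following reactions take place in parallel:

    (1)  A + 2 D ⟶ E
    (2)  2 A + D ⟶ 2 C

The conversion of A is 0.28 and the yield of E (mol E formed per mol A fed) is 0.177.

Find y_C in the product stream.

0.0251

Yield of E: 1ξ₁ / 88.9 = 0.177 → ξ₁ = 15.74 mol.
Conversion of A: 1ξ₁ + 2ξ₂ = 0.28 × 88.9 = 24.89 → ξ₂ = 4.578 mol.
Outlet amounts (n = n₀ + Σ ν·ξ):
  A: 88.9 − 1(15.74) − 2(4.578) = 64.01
  D: 312 − 2(15.74) − 1(4.578) = 276
  E: 0 + 1(15.74) = 15.74
  C: 0 + 2(4.578) = 9.157
Total out = 364.9 mol; y_C = 9.157 / 364.9 = 0.0251.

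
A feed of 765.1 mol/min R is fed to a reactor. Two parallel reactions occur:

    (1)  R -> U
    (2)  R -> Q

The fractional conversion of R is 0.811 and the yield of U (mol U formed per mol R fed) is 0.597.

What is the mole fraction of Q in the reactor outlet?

0.214

Yield of U: 1ξ₁ / 765.1 = 0.597 → ξ₁ = 456.8 mol/min.
Conversion of R: 1ξ₁ + 1ξ₂ = 0.811 × 765.1 = 620.5 → ξ₂ = 163.7 mol/min.
Outlet amounts (n = n₀ + Σ ν·ξ):
  R: 765.1 − 1(456.8) − 1(163.7) = 144.6
  U: 0 + 1(456.8) = 456.8
  Q: 0 + 1(163.7) = 163.7
Total out = 765.1 mol/min; y_Q = 163.7 / 765.1 = 0.214.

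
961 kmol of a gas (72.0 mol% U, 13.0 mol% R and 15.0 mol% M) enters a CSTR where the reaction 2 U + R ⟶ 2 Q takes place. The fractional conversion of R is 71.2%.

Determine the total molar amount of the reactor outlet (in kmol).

R reacted = 0.712 × 124.9 = 88.95 kmol; ν_R = −1, so ξ = 88.95/1 = 88.95 kmol.
Outlet amounts (n = n₀ + ν ξ):
  U: 691.9 − 2(88.95) = 514
  R: 124.9 − 1(88.95) = 35.98
  Q: 0 + 2(88.95) = 177.9
  M: 144.2 (inert)
Total out = 514 + 35.98 + 177.9 + 144.2 = 872 kmol.

872 kmol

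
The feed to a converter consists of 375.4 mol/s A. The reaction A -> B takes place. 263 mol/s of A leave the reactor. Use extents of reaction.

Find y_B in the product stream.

0.299

For A: n = n₀ − 1ξ → 263 = 375.4 − 1ξ, giving ξ = 112.4 mol/s.
Outlet amounts (n = n₀ + ν ξ):
  A: 375.4 − 1(112.4) = 263
  B: 0 + 1(112.4) = 112.4
Total out = 375.4 mol/s; y_B = 112.4 / 375.4 = 0.2994.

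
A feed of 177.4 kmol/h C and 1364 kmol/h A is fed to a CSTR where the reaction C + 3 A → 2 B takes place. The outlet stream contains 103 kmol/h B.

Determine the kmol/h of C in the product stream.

For B: n = n₀ + 2ξ → 103 = 0 + 2ξ, giving ξ = 51.5 kmol/h.
Outlet amounts (n = n₀ + ν ξ):
  C: 177.4 − 1(51.5) = 125.9
  A: 1364 − 3(51.5) = 1210
  B: 0 + 2(51.5) = 103

126 kmol/h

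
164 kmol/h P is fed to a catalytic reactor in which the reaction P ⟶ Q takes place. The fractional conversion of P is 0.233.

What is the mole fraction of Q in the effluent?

P reacted = 0.233 × 164 = 38.21 kmol/h; ν_P = −1, so ξ = 38.21/1 = 38.21 kmol/h.
Outlet amounts (n = n₀ + ν ξ):
  P: 164 − 1(38.21) = 125.8
  Q: 0 + 1(38.21) = 38.21
Total out = 164 kmol/h; y_Q = 38.21 / 164 = 0.233.

0.233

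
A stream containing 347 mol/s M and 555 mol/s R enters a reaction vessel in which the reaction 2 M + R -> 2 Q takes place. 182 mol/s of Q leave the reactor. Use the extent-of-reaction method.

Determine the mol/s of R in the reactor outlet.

For Q: n = n₀ + 2ξ → 182 = 0 + 2ξ, giving ξ = 91 mol/s.
Outlet amounts (n = n₀ + ν ξ):
  M: 347 − 2(91) = 165
  R: 555 − 1(91) = 464
  Q: 0 + 2(91) = 182

464 mol/s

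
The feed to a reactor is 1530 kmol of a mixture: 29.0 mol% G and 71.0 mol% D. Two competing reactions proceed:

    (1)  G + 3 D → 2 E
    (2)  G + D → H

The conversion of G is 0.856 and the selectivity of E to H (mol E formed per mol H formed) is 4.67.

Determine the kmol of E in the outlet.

Conversion of G: G consumed = 0.856 × 443.7 = 379.8 kmol = 1ξ₁ + 1ξ₂.
Selectivity: 2ξ₁ / (1ξ₂) = 4.67 → ξ₁ = 2.335 ξ₂.
Substitute: (1·2.335 + 1) ξ₂ = 379.8 → ξ₂ = 113.9 kmol, ξ₁ = 265.9 kmol.
Outlet amounts (n = n₀ + Σ ν·ξ):
  G: 443.7 − 1(265.9) − 1(113.9) = 63.89
  D: 1086 − 3(265.9) − 1(113.9) = 174.6
  E: 0 + 2(265.9) = 531.8
  H: 0 + 1(113.9) = 113.9

532 kmol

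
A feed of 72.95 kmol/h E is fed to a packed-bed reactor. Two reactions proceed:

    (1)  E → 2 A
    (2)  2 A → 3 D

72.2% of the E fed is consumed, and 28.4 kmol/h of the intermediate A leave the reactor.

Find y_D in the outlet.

0.703

Conversion of E: E consumed = 1ξ₁ = 0.722 × 72.95 → ξ₁ = 52.67 kmol/h.
A balance: n_A = 0 + 2ξ₁ − 2ξ₂ = 28.4 → ξ₂ = (2·52.67 − 28.4)/2 = 38.47 kmol/h.
Outlet amounts (n = n₀ + Σ ν·ξ):
  E: 72.95 − 1(52.67) = 20.28
  A: 0 + 2(52.67) − 2(38.47) = 28.4
  D: 0 + 3(38.47) = 115.4
Total out = 164.1 kmol/h; y_D = 115.4 / 164.1 = 0.7033.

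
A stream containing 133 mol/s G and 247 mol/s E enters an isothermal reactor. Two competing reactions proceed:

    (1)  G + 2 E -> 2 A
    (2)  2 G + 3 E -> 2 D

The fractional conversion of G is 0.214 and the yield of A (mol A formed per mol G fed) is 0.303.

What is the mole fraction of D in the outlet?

Yield of A: 2ξ₁ / 133 = 0.303 → ξ₁ = 20.15 mol/s.
Conversion of G: 1ξ₁ + 2ξ₂ = 0.214 × 133 = 28.46 → ξ₂ = 4.156 mol/s.
Outlet amounts (n = n₀ + Σ ν·ξ):
  G: 133 − 1(20.15) − 2(4.156) = 104.5
  E: 247 − 2(20.15) − 3(4.156) = 194.2
  A: 0 + 2(20.15) = 40.3
  D: 0 + 2(4.156) = 8.312
Total out = 347.4 mol/s; y_D = 8.312 / 347.4 = 0.02393.

0.0239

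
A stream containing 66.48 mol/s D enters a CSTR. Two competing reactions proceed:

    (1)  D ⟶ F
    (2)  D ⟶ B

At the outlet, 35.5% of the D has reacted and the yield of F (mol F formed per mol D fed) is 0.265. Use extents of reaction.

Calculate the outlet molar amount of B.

5.98 mol/s

Yield of F: 1ξ₁ / 66.48 = 0.265 → ξ₁ = 17.62 mol/s.
Conversion of D: 1ξ₁ + 1ξ₂ = 0.355 × 66.48 = 23.6 → ξ₂ = 5.983 mol/s.
Outlet amounts (n = n₀ + Σ ν·ξ):
  D: 66.48 − 1(17.62) − 1(5.983) = 42.88
  F: 0 + 1(17.62) = 17.62
  B: 0 + 1(5.983) = 5.983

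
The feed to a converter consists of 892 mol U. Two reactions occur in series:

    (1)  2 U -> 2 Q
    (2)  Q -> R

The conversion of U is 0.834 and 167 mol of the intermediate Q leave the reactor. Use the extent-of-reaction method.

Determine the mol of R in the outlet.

Conversion of U: U consumed = 2ξ₁ = 0.834 × 892 → ξ₁ = 372 mol.
Q balance: n_Q = 0 + 2ξ₁ − 1ξ₂ = 167 → ξ₂ = (2·372 − 167)/1 = 576.9 mol.
Outlet amounts (n = n₀ + Σ ν·ξ):
  U: 892 − 2(372) = 148.1
  Q: 0 + 2(372) − 1(576.9) = 167
  R: 0 + 1(576.9) = 576.9

577 mol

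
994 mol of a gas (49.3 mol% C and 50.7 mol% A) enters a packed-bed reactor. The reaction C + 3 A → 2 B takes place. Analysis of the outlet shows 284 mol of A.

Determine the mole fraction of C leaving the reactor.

0.492

For A: n = n₀ − 3ξ → 284 = 504 − 3ξ, giving ξ = 73.32 mol.
Outlet amounts (n = n₀ + ν ξ):
  C: 490 − 1(73.32) = 416.7
  A: 504 − 3(73.32) = 284
  B: 0 + 2(73.32) = 146.6
Total out = 847.4 mol; y_C = 416.7 / 847.4 = 0.4918.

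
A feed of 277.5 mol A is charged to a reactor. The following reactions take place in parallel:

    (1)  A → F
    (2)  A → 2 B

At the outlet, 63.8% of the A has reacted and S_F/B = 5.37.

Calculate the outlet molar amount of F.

Conversion of A: A consumed = 0.638 × 277.5 = 177 mol = 1ξ₁ + 1ξ₂.
Selectivity: 1ξ₁ / (2ξ₂) = 5.37 → ξ₁ = 10.74 ξ₂.
Substitute: (1·10.74 + 1) ξ₂ = 177 → ξ₂ = 15.08 mol, ξ₁ = 162 mol.
Outlet amounts (n = n₀ + Σ ν·ξ):
  A: 277.5 − 1(162) − 1(15.08) = 100.5
  F: 0 + 1(162) = 162
  B: 0 + 2(15.08) = 30.16

162 mol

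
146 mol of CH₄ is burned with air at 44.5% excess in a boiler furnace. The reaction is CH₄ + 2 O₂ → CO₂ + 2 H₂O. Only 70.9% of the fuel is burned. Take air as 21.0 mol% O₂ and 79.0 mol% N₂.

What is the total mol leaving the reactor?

Stoichiometric O₂ = 2 × 146 = 292 mol; O₂ fed = 292 × 1.445 = 421.9 mol.
N₂ fed = 421.9 × 79/21 = 1587 mol.
Fuel reacted = 0.709 × 146 → ξ = 103.5 mol.
Outlet (n = n₀ + ν ξ):
  CH₄: 146 − 1(103.5) = 42.49
  O₂: 421.9 − 2(103.5) = 214.9
  N₂: 1587 (inert)
  CO₂: 0 + 1(103.5) = 103.5
  H₂O: 0 + 2(103.5) = 207
Total out = 42.49 + 214.9 + 1587 + 103.5 + 207 = 2155 mol.

2160 mol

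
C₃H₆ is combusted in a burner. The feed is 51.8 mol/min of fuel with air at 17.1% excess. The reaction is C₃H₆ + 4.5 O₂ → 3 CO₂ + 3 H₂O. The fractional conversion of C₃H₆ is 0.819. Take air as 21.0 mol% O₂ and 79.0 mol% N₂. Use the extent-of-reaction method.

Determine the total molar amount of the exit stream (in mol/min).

Stoichiometric O₂ = 4.5 × 51.8 = 233.1 mol/min; O₂ fed = 233.1 × 1.171 = 273 mol/min.
N₂ fed = 273 × 79/21 = 1027 mol/min.
Fuel reacted = 0.819 × 51.8 → ξ = 42.42 mol/min.
Outlet (n = n₀ + ν ξ):
  C₃H₆: 51.8 − 1(42.42) = 9.376
  O₂: 273 − 4.5(42.42) = 82.05
  N₂: 1027 (inert)
  CO₂: 0 + 3(42.42) = 127.3
  H₂O: 0 + 3(42.42) = 127.3
Total out = 9.376 + 82.05 + 1027 + 127.3 + 127.3 = 1373 mol/min.

1370 mol/min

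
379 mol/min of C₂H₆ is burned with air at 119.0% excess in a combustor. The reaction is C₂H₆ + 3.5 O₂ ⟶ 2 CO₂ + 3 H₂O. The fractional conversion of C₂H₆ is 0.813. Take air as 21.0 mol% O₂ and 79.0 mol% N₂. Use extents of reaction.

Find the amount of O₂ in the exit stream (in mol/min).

Stoichiometric O₂ = 3.5 × 379 = 1326 mol/min; O₂ fed = 1326 × 2.190 = 2905 mol/min.
N₂ fed = 2905 × 79/21 = 10930 mol/min.
Fuel reacted = 0.813 × 379 → ξ = 308.1 mol/min.
Outlet (n = n₀ + ν ξ):
  C₂H₆: 379 − 1(308.1) = 70.87
  O₂: 2905 − 3.5(308.1) = 1827
  N₂: 10930 (inert)
  CO₂: 0 + 2(308.1) = 616.3
  H₂O: 0 + 3(308.1) = 924.4

1830 mol/min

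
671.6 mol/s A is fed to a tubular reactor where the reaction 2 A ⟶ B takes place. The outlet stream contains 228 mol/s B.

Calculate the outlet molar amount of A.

216 mol/s

For B: n = n₀ + 1ξ → 228 = 0 + 1ξ, giving ξ = 228 mol/s.
Outlet amounts (n = n₀ + ν ξ):
  A: 671.6 − 2(228) = 215.6
  B: 0 + 1(228) = 228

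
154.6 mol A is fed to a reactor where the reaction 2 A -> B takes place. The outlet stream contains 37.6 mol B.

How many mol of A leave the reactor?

79.4 mol

For B: n = n₀ + 1ξ → 37.6 = 0 + 1ξ, giving ξ = 37.6 mol.
Outlet amounts (n = n₀ + ν ξ):
  A: 154.6 − 2(37.6) = 79.4
  B: 0 + 1(37.6) = 37.6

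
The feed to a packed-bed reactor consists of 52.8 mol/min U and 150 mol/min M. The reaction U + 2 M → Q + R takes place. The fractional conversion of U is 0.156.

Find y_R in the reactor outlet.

0.0423

U reacted = 0.156 × 52.8 = 8.237 mol/min; ν_U = −1, so ξ = 8.237/1 = 8.237 mol/min.
Outlet amounts (n = n₀ + ν ξ):
  U: 52.8 − 1(8.237) = 44.56
  M: 150 − 2(8.237) = 133.5
  Q: 0 + 1(8.237) = 8.237
  R: 0 + 1(8.237) = 8.237
Total out = 194.6 mol/min; y_R = 8.237 / 194.6 = 0.04233.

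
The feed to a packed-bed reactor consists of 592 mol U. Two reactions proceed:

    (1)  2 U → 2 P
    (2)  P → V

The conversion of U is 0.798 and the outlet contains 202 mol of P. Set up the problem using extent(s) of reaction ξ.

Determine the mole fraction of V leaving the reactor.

Conversion of U: U consumed = 2ξ₁ = 0.798 × 592 → ξ₁ = 236.2 mol.
P balance: n_P = 0 + 2ξ₁ − 1ξ₂ = 202 → ξ₂ = (2·236.2 − 202)/1 = 270.4 mol.
Outlet amounts (n = n₀ + Σ ν·ξ):
  U: 592 − 2(236.2) = 119.6
  P: 0 + 2(236.2) − 1(270.4) = 202
  V: 0 + 1(270.4) = 270.4
Total out = 592 mol; y_V = 270.4 / 592 = 0.4568.

0.457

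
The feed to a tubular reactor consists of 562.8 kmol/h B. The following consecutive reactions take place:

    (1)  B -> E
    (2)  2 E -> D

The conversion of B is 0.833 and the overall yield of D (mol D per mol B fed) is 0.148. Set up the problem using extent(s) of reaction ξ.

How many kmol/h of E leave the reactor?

302 kmol/h

Conversion of B: B consumed = 1ξ₁ = 0.833 × 562.8 → ξ₁ = 468.8 kmol/h.
Yield of D: 1ξ₂ / 562.8 = 0.148 → ξ₂ = 83.29 kmol/h.
Outlet amounts (n = n₀ + Σ ν·ξ):
  B: 562.8 − 1(468.8) = 93.99
  E: 0 + 1(468.8) − 2(83.29) = 302.2
  D: 0 + 1(83.29) = 83.29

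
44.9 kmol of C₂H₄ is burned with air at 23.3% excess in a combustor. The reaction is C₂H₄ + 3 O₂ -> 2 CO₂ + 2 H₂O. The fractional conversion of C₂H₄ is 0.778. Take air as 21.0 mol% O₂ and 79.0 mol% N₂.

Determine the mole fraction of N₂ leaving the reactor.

Stoichiometric O₂ = 3 × 44.9 = 134.7 kmol; O₂ fed = 134.7 × 1.233 = 166.1 kmol.
N₂ fed = 166.1 × 79/21 = 624.8 kmol.
Fuel reacted = 0.778 × 44.9 → ξ = 34.93 kmol.
Outlet (n = n₀ + ν ξ):
  C₂H₄: 44.9 − 1(34.93) = 9.968
  O₂: 166.1 − 3(34.93) = 61.29
  N₂: 624.8 (inert)
  CO₂: 0 + 2(34.93) = 69.86
  H₂O: 0 + 2(34.93) = 69.86
Total out = 835.8 kmol; y_N₂ = 624.8 / 835.8 = 0.7476.

0.748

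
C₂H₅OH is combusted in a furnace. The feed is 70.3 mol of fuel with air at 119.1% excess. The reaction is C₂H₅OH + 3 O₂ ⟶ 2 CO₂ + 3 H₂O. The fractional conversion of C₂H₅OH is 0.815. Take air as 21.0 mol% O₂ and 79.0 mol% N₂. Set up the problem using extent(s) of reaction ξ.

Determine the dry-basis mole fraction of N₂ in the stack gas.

Stoichiometric O₂ = 3 × 70.3 = 210.9 mol; O₂ fed = 210.9 × 2.191 = 462.1 mol.
N₂ fed = 462.1 × 79/21 = 1738 mol.
Fuel reacted = 0.815 × 70.3 → ξ = 57.29 mol.
Outlet (n = n₀ + ν ξ):
  C₂H₅OH: 70.3 − 1(57.29) = 13.01
  O₂: 462.1 − 3(57.29) = 290.2
  N₂: 1738 (inert)
  CO₂: 0 + 2(57.29) = 114.6
  H₂O: 0 + 3(57.29) = 171.9
Dry total = 2156 mol; y_N₂ (dry) = 1738 / 2156 = 0.8062.

0.806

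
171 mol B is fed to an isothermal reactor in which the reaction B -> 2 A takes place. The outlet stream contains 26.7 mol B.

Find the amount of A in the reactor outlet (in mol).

For B: n = n₀ − 1ξ → 26.7 = 171 − 1ξ, giving ξ = 144.3 mol.
Outlet amounts (n = n₀ + ν ξ):
  B: 171 − 1(144.3) = 26.7
  A: 0 + 2(144.3) = 288.6

289 mol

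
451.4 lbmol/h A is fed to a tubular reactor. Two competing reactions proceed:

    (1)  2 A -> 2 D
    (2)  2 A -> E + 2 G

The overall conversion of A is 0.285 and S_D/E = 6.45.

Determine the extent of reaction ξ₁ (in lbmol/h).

ξ₁ = 49.1 lbmol/h

Conversion of A: A consumed = 0.285 × 451.4 = 128.6 lbmol/h = 2ξ₁ + 2ξ₂.
Selectivity: 2ξ₁ / (1ξ₂) = 6.45 → ξ₁ = 3.225 ξ₂.
Substitute: (2·3.225 + 2) ξ₂ = 128.6 → ξ₂ = 15.22 lbmol/h, ξ₁ = 49.1 lbmol/h.
Outlet amounts (n = n₀ + Σ ν·ξ):
  A: 451.4 − 2(49.1) − 2(15.22) = 322.8
  D: 0 + 2(49.1) = 98.2
  E: 0 + 1(15.22) = 15.22
  G: 0 + 2(15.22) = 30.45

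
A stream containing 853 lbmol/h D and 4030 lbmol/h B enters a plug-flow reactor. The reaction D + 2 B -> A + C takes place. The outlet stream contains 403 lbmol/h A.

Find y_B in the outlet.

0.72

For A: n = n₀ + 1ξ → 403 = 0 + 1ξ, giving ξ = 403 lbmol/h.
Outlet amounts (n = n₀ + ν ξ):
  D: 853 − 1(403) = 450
  B: 4030 − 2(403) = 3224
  A: 0 + 1(403) = 403
  C: 0 + 1(403) = 403
Total out = 4480 lbmol/h; y_B = 3224 / 4480 = 0.7196.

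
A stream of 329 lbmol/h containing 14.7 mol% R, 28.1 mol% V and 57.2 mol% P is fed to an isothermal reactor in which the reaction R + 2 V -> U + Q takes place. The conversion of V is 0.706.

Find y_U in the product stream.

V reacted = 0.706 × 92.45 = 65.27 lbmol/h; ν_V = −2, so ξ = 65.27/2 = 32.63 lbmol/h.
Outlet amounts (n = n₀ + ν ξ):
  R: 48.36 − 1(32.63) = 15.73
  V: 92.45 − 2(32.63) = 27.18
  U: 0 + 1(32.63) = 32.63
  Q: 0 + 1(32.63) = 32.63
  P: 188.2 (inert)
Total out = 296.4 lbmol/h; y_U = 32.63 / 296.4 = 0.1101.

0.11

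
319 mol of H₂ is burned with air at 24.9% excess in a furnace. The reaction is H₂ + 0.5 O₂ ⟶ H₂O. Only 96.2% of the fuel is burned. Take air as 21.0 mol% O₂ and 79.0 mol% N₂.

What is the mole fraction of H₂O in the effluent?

0.275

Stoichiometric O₂ = 0.5 × 319 = 159.5 mol; O₂ fed = 159.5 × 1.249 = 199.2 mol.
N₂ fed = 199.2 × 79/21 = 749.4 mol.
Fuel reacted = 0.962 × 319 → ξ = 306.9 mol.
Outlet (n = n₀ + ν ξ):
  H₂: 319 − 1(306.9) = 12.12
  O₂: 199.2 − 0.5(306.9) = 45.78
  N₂: 749.4 (inert)
  H₂O: 0 + 1(306.9) = 306.9
Total out = 1114 mol; y_H₂O = 306.9 / 1114 = 0.2754.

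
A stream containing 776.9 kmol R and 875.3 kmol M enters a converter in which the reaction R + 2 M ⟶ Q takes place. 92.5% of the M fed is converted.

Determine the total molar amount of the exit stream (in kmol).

843 kmol

M reacted = 0.925 × 875.3 = 809.7 kmol; ν_M = −2, so ξ = 809.7/2 = 404.8 kmol.
Outlet amounts (n = n₀ + ν ξ):
  R: 776.9 − 1(404.8) = 372.1
  M: 875.3 − 2(404.8) = 65.65
  Q: 0 + 1(404.8) = 404.8
Total out = 372.1 + 65.65 + 404.8 = 842.5 kmol.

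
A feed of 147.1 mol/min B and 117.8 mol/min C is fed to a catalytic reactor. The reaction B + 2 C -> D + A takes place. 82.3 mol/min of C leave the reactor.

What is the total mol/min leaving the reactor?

For C: n = n₀ − 2ξ → 82.3 = 117.8 − 2ξ, giving ξ = 17.75 mol/min.
Outlet amounts (n = n₀ + ν ξ):
  B: 147.1 − 1(17.75) = 129.3
  C: 117.8 − 2(17.75) = 82.3
  D: 0 + 1(17.75) = 17.75
  A: 0 + 1(17.75) = 17.75
Total out = 129.3 + 82.3 + 17.75 + 17.75 = 247.1 mol/min.

247 mol/min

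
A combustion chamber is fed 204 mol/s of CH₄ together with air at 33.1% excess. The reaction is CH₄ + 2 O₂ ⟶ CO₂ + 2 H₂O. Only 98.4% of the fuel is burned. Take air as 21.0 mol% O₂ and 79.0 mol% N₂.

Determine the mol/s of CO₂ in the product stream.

201 mol/s

Stoichiometric O₂ = 2 × 204 = 408 mol/s; O₂ fed = 408 × 1.331 = 543 mol/s.
N₂ fed = 543 × 79/21 = 2043 mol/s.
Fuel reacted = 0.984 × 204 → ξ = 200.7 mol/s.
Outlet (n = n₀ + ν ξ):
  CH₄: 204 − 1(200.7) = 3.264
  O₂: 543 − 2(200.7) = 141.6
  N₂: 2043 (inert)
  CO₂: 0 + 1(200.7) = 200.7
  H₂O: 0 + 2(200.7) = 401.5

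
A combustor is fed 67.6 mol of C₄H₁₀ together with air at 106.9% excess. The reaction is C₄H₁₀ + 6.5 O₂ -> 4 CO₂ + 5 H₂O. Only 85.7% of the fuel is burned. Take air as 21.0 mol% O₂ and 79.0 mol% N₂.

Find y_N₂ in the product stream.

Stoichiometric O₂ = 6.5 × 67.6 = 439.4 mol; O₂ fed = 439.4 × 2.069 = 909.1 mol.
N₂ fed = 909.1 × 79/21 = 3420 mol.
Fuel reacted = 0.857 × 67.6 → ξ = 57.93 mol.
Outlet (n = n₀ + ν ξ):
  C₄H₁₀: 67.6 − 1(57.93) = 9.667
  O₂: 909.1 − 6.5(57.93) = 532.6
  N₂: 3420 (inert)
  CO₂: 0 + 4(57.93) = 231.7
  H₂O: 0 + 5(57.93) = 289.7
Total out = 4484 mol; y_N₂ = 3420 / 4484 = 0.7628.

0.763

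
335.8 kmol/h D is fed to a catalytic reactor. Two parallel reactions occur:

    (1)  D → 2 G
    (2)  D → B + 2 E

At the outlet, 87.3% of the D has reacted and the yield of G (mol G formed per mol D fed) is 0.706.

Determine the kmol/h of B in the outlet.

175 kmol/h

Yield of G: 2ξ₁ / 335.8 = 0.706 → ξ₁ = 118.5 kmol/h.
Conversion of D: 1ξ₁ + 1ξ₂ = 0.873 × 335.8 = 293.2 → ξ₂ = 174.6 kmol/h.
Outlet amounts (n = n₀ + Σ ν·ξ):
  D: 335.8 − 1(118.5) − 1(174.6) = 42.65
  G: 0 + 2(118.5) = 237.1
  B: 0 + 1(174.6) = 174.6
  E: 0 + 2(174.6) = 349.2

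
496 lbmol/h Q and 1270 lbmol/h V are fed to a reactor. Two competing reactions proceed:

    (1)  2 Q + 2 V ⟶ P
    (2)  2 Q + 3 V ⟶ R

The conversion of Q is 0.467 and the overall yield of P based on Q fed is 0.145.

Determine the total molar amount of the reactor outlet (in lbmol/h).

Yield of P: 1ξ₁ / 496 = 0.145 → ξ₁ = 71.92 lbmol/h.
Conversion of Q: 2ξ₁ + 2ξ₂ = 0.467 × 496 = 231.6 → ξ₂ = 43.9 lbmol/h.
Outlet amounts (n = n₀ + Σ ν·ξ):
  Q: 496 − 2(71.92) − 2(43.9) = 264.4
  V: 1270 − 2(71.92) − 3(43.9) = 994.5
  P: 0 + 1(71.92) = 71.92
  R: 0 + 1(43.9) = 43.9
Total out = 264.4 + 994.5 + 71.92 + 43.9 = 1375 lbmol/h.

1370 lbmol/h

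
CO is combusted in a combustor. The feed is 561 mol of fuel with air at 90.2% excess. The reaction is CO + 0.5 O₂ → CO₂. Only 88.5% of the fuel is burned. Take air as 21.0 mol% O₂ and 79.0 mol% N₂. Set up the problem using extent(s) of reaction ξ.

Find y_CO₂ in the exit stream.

0.174

Stoichiometric O₂ = 0.5 × 561 = 280.5 mol; O₂ fed = 280.5 × 1.902 = 533.5 mol.
N₂ fed = 533.5 × 79/21 = 2007 mol.
Fuel reacted = 0.885 × 561 → ξ = 496.5 mol.
Outlet (n = n₀ + ν ξ):
  CO: 561 − 1(496.5) = 64.51
  O₂: 533.5 − 0.5(496.5) = 285.3
  N₂: 2007 (inert)
  CO₂: 0 + 1(496.5) = 496.5
Total out = 2853 mol; y_CO₂ = 496.5 / 2853 = 0.174.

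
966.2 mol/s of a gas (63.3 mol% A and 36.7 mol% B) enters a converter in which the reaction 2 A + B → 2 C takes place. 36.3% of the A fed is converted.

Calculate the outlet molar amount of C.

A reacted = 0.363 × 611.6 = 222 mol/s; ν_A = −2, so ξ = 222/2 = 111 mol/s.
Outlet amounts (n = n₀ + ν ξ):
  A: 611.6 − 2(111) = 389.6
  B: 354.6 − 1(111) = 243.6
  C: 0 + 2(111) = 222

222 mol/s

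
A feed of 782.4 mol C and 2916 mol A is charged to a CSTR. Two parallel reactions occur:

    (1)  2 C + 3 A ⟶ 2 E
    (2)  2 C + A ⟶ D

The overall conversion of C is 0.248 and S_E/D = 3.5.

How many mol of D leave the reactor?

Conversion of C: C consumed = 0.248 × 782.4 = 194 mol = 2ξ₁ + 2ξ₂.
Selectivity: 2ξ₁ / (1ξ₂) = 3.5 → ξ₁ = 1.75 ξ₂.
Substitute: (2·1.75 + 2) ξ₂ = 194 → ξ₂ = 35.28 mol, ξ₁ = 61.74 mol.
Outlet amounts (n = n₀ + Σ ν·ξ):
  C: 782.4 − 2(61.74) − 2(35.28) = 588.4
  A: 2916 − 3(61.74) − 1(35.28) = 2696
  E: 0 + 2(61.74) = 123.5
  D: 0 + 1(35.28) = 35.28

35.3 mol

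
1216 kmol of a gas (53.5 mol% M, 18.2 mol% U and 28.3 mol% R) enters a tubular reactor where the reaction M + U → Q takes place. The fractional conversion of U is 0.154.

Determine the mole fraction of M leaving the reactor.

0.522

U reacted = 0.154 × 221.3 = 34.08 kmol; ν_U = −1, so ξ = 34.08/1 = 34.08 kmol.
Outlet amounts (n = n₀ + ν ξ):
  M: 650.6 − 1(34.08) = 616.5
  U: 221.3 − 1(34.08) = 187.2
  Q: 0 + 1(34.08) = 34.08
  R: 344.1 (inert)
Total out = 1182 kmol; y_M = 616.5 / 1182 = 0.5216.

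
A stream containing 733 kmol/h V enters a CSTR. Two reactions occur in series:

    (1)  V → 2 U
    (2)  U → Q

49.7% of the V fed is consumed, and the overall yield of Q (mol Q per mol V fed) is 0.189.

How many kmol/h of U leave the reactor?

Conversion of V: V consumed = 1ξ₁ = 0.497 × 733 → ξ₁ = 364.3 kmol/h.
Yield of Q: 1ξ₂ / 733 = 0.189 → ξ₂ = 138.5 kmol/h.
Outlet amounts (n = n₀ + Σ ν·ξ):
  V: 733 − 1(364.3) = 368.7
  U: 0 + 2(364.3) − 1(138.5) = 590.1
  Q: 0 + 1(138.5) = 138.5

590 kmol/h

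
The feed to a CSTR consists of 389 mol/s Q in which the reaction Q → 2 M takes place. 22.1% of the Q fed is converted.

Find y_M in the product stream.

Q reacted = 0.221 × 389 = 85.97 mol/s; ν_Q = −1, so ξ = 85.97/1 = 85.97 mol/s.
Outlet amounts (n = n₀ + ν ξ):
  Q: 389 − 1(85.97) = 303
  M: 0 + 2(85.97) = 171.9
Total out = 475 mol/s; y_M = 171.9 / 475 = 0.362.

0.362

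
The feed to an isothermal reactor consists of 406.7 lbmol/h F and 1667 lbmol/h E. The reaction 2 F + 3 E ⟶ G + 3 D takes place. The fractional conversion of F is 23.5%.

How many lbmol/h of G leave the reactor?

F reacted = 0.235 × 406.7 = 95.57 lbmol/h; ν_F = −2, so ξ = 95.57/2 = 47.79 lbmol/h.
Outlet amounts (n = n₀ + ν ξ):
  F: 406.7 − 2(47.79) = 311.1
  E: 1667 − 3(47.79) = 1524
  G: 0 + 1(47.79) = 47.79
  D: 0 + 3(47.79) = 143.4

47.8 lbmol/h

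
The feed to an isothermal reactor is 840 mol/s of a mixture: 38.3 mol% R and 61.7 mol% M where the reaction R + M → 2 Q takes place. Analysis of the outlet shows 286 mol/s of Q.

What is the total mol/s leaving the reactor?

For Q: n = n₀ + 2ξ → 286 = 0 + 2ξ, giving ξ = 143 mol/s.
Outlet amounts (n = n₀ + ν ξ):
  R: 321.7 − 1(143) = 178.7
  M: 518.3 − 1(143) = 375.3
  Q: 0 + 2(143) = 286
Total out = 178.7 + 375.3 + 286 = 840 mol/s.

840 mol/s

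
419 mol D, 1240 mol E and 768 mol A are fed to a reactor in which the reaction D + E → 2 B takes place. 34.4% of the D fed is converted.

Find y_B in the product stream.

0.119

D reacted = 0.344 × 419 = 144.1 mol; ν_D = −1, so ξ = 144.1/1 = 144.1 mol.
Outlet amounts (n = n₀ + ν ξ):
  D: 419 − 1(144.1) = 274.9
  E: 1240 − 1(144.1) = 1096
  B: 0 + 2(144.1) = 288.3
  A: 768 (inert)
Total out = 2427 mol; y_B = 288.3 / 2427 = 0.1188.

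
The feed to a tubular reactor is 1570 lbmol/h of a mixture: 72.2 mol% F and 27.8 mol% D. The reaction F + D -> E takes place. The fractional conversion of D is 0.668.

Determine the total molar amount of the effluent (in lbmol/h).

D reacted = 0.668 × 436.5 = 291.6 lbmol/h; ν_D = −1, so ξ = 291.6/1 = 291.6 lbmol/h.
Outlet amounts (n = n₀ + ν ξ):
  F: 1134 − 1(291.6) = 842
  D: 436.5 − 1(291.6) = 144.9
  E: 0 + 1(291.6) = 291.6
Total out = 842 + 144.9 + 291.6 = 1278 lbmol/h.

1280 lbmol/h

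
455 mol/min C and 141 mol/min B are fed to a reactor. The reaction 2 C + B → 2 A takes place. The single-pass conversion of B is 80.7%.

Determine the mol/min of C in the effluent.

B reacted = 0.807 × 141 = 113.8 mol/min; ν_B = −1, so ξ = 113.8/1 = 113.8 mol/min.
Outlet amounts (n = n₀ + ν ξ):
  C: 455 − 2(113.8) = 227.4
  B: 141 − 1(113.8) = 27.21
  A: 0 + 2(113.8) = 227.6

227 mol/min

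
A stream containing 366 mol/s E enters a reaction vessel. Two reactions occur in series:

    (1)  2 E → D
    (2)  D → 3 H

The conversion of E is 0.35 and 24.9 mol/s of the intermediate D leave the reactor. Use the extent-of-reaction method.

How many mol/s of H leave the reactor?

Conversion of E: E consumed = 2ξ₁ = 0.35 × 366 → ξ₁ = 64.05 mol/s.
D balance: n_D = 0 + 1ξ₁ − 1ξ₂ = 24.9 → ξ₂ = (1·64.05 − 24.9)/1 = 39.15 mol/s.
Outlet amounts (n = n₀ + Σ ν·ξ):
  E: 366 − 2(64.05) = 237.9
  D: 0 + 1(64.05) − 1(39.15) = 24.9
  H: 0 + 3(39.15) = 117.4

117 mol/s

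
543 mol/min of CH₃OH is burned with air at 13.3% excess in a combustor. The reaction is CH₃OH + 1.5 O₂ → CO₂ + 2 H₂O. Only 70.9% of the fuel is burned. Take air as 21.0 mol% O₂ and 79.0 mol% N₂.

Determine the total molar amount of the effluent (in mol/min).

5130 mol/min

Stoichiometric O₂ = 1.5 × 543 = 814.5 mol/min; O₂ fed = 814.5 × 1.133 = 922.8 mol/min.
N₂ fed = 922.8 × 79/21 = 3472 mol/min.
Fuel reacted = 0.709 × 543 → ξ = 385 mol/min.
Outlet (n = n₀ + ν ξ):
  CH₃OH: 543 − 1(385) = 158
  O₂: 922.8 − 1.5(385) = 345.3
  N₂: 3472 (inert)
  CO₂: 0 + 1(385) = 385
  H₂O: 0 + 2(385) = 770
Total out = 158 + 345.3 + 3472 + 385 + 770 = 5130 mol/min.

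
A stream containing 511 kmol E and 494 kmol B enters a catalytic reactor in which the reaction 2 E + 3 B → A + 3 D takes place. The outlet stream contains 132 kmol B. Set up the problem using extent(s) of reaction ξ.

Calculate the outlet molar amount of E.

For B: n = n₀ − 3ξ → 132 = 494 − 3ξ, giving ξ = 120.7 kmol.
Outlet amounts (n = n₀ + ν ξ):
  E: 511 − 2(120.7) = 269.7
  B: 494 − 3(120.7) = 132
  A: 0 + 1(120.7) = 120.7
  D: 0 + 3(120.7) = 362

270 kmol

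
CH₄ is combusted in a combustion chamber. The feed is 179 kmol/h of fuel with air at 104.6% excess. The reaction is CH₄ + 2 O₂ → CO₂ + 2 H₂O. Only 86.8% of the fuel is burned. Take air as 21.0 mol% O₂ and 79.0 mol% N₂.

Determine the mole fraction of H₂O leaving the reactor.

0.0847

Stoichiometric O₂ = 2 × 179 = 358 kmol/h; O₂ fed = 358 × 2.046 = 732.5 kmol/h.
N₂ fed = 732.5 × 79/21 = 2755 kmol/h.
Fuel reacted = 0.868 × 179 → ξ = 155.4 kmol/h.
Outlet (n = n₀ + ν ξ):
  CH₄: 179 − 1(155.4) = 23.63
  O₂: 732.5 − 2(155.4) = 421.7
  N₂: 2755 (inert)
  CO₂: 0 + 1(155.4) = 155.4
  H₂O: 0 + 2(155.4) = 310.7
Total out = 3667 kmol/h; y_H₂O = 310.7 / 3667 = 0.08474.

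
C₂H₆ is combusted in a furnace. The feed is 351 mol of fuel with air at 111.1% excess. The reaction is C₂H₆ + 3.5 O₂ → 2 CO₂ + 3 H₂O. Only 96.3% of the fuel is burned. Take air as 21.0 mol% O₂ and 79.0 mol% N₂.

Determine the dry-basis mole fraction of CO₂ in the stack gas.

Stoichiometric O₂ = 3.5 × 351 = 1228 mol; O₂ fed = 1228 × 2.111 = 2593 mol.
N₂ fed = 2593 × 79/21 = 9756 mol.
Fuel reacted = 0.963 × 351 → ξ = 338 mol.
Outlet (n = n₀ + ν ξ):
  C₂H₆: 351 − 1(338) = 12.99
  O₂: 2593 − 3.5(338) = 1410
  N₂: 9756 (inert)
  CO₂: 0 + 2(338) = 676
  H₂O: 0 + 3(338) = 1014
Dry total = 11860 mol; y_CO₂ (dry) = 676 / 11860 = 0.05702.

0.057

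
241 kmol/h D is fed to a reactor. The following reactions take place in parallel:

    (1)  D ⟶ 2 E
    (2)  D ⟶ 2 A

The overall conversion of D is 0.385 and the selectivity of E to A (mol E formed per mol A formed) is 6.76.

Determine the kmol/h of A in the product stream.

Conversion of D: D consumed = 0.385 × 241 = 92.78 kmol/h = 1ξ₁ + 1ξ₂.
Selectivity: 2ξ₁ / (2ξ₂) = 6.76 → ξ₁ = 6.76 ξ₂.
Substitute: (1·6.76 + 1) ξ₂ = 92.78 → ξ₂ = 11.96 kmol/h, ξ₁ = 80.83 kmol/h.
Outlet amounts (n = n₀ + Σ ν·ξ):
  D: 241 − 1(80.83) − 1(11.96) = 148.2
  E: 0 + 2(80.83) = 161.7
  A: 0 + 2(11.96) = 23.91

23.9 kmol/h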